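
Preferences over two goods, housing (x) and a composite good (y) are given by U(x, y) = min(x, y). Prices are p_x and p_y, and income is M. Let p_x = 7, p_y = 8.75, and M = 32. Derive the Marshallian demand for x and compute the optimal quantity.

x* = 2.0317

With perfect complements, no substitution: consume in ratio x:y = 1:1.
Budget: p_x·x + p_y·x = M, so (p_x + p_y)·x = M.
Demand: x*(p_x,p_y,M) = M/(p_x + p_y), y* = M/(p_x + p_y).
Here 7 + 8.75 = 15.75, giving x* = 2.0317.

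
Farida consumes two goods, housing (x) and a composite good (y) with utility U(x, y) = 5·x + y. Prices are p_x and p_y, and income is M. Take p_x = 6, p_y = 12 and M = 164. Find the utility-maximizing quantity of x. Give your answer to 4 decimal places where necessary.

x* = 27.3333

x gives more utility per dollar, so spend all income on x: x* = M/p_x, y* = 0.
Numerically: x* = 27.3333, y* = 0.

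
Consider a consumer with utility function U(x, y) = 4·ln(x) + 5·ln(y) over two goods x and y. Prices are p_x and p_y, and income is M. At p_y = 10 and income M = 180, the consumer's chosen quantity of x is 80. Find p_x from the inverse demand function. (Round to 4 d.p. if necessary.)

p_x = 1

MU_x/MU_y = (4·y)/(5·x); tangency sets this equal to p_x/p_y.
So 4·p_y·y = 5·p_x·x; combined with the budget, a share 4/9 of income goes to x.
Demand: x*(p_x,p_y,M) = 4/9·M/p_x and y* = 5/9·M/p_y.
Set x* = 80 in the demand function and solve for p_x: p_x = 1.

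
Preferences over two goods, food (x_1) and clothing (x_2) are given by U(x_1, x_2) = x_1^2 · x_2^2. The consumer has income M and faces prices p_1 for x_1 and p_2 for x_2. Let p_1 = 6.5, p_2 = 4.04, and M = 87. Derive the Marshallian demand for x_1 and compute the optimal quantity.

The MRS is x_2/x_1. Set MRS = p_1/p_2.
So 2·p_2·x_2 = 2·p_1·x_1; combined with the budget, a share 0.5 of income goes to x_1.
Demand: x_1*(p_1,p_2,M) = 0.5·M/p_1 and x_2* = 0.5·M/p_2.
At p_1=6.5, p_2=4.04, M=87: x_1* = 0.5·87/6.5 = 6.6923.

x_1* = 6.6923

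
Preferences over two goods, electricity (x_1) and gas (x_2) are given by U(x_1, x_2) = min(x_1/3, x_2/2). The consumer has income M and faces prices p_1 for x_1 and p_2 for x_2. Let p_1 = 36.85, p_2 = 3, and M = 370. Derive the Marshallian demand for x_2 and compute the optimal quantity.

With perfect complements, no substitution: consume in ratio x_1:x_2 = 3:2.
Budget: p_1·x_1 + p_2·(2/3)·x_1 = M, so (3·p_1 + 2·p_2)·x_1 = 3·M.
Demand: x_1*(p_1,p_2,M) = 3·M/(3·p_1 + 2·p_2), x_2* = 2·M/(3·p_1 + 2·p_2).
Here 3·36.85 + 2·3 = 116.55, giving x_2* = 6.3492.

x_2* = 6.3492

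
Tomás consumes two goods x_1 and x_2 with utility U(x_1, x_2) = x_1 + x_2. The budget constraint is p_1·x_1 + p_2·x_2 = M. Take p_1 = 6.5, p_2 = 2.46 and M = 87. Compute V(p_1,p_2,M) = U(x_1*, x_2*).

V = 35.3659

Linear utility — the consumer picks whichever good has higher MU/price: 1/6.5 = 0.1538 vs 1/2.46 = 0.4065.
x_2 gives more utility per dollar, so spend all income on x_2: x_2* = M/p_2, x_1* = 0.
Numerically: x_1* = 0, x_2* = 35.3659.
Utility at the optimum: U(0, 35.3659) = 35.3659.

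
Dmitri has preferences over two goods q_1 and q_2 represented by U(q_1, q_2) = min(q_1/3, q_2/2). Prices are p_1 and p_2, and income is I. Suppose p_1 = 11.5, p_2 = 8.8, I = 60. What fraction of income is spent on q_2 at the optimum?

Demand: q_1*(p_1,p_2,I) = 3·I/(3·p_1 + 2·p_2), q_2* = 2·I/(3·p_1 + 2·p_2).
Here 3·11.5 + 2·8.8 = 52.1, giving q_1* = 3.4549 and q_2* = 2.3033.
Expenditure on q_2: 8.8·2.3033 = 20.2687; share = 0.3378.

share on q_2 = 0.3378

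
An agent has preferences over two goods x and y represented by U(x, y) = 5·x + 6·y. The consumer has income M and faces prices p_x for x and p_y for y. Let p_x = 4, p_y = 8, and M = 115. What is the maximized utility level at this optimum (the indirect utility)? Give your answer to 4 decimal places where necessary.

Perfect substitutes: compare marginal utility per dollar. 5/p_x vs 6/p_y → 1.25 vs 0.75.
x gives more utility per dollar, so spend all income on x: x* = M/p_x, y* = 0.
Numerically: x* = 28.75, y* = 0.
Utility at the optimum: U(28.75, 0) = 143.75.

V = 143.75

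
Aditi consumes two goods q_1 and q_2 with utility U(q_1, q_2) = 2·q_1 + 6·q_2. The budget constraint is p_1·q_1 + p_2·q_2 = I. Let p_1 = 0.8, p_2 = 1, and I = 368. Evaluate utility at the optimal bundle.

Perfect substitutes: compare marginal utility per dollar. 2/p_1 vs 6/p_2 → 2.5 vs 6.
q_2 gives more utility per dollar, so spend all income on q_2: q_2* = I/p_2, q_1* = 0.
Numerically: q_1* = 0, q_2* = 368.
Utility at the optimum: U(0, 368) = 2208.

V = 2208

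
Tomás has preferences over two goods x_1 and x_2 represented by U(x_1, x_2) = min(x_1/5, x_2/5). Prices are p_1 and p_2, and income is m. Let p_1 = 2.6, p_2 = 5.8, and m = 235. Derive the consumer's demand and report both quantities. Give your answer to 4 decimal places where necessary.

Leontief preferences: the optimum is at the kink where x_1/5 = x_2/5, i.e. x_2 = x_1.
Budget: p_1·x_1 + p_2·x_1 = m, so (5·p_1 + 5·p_2)·x_1 = 5·m.
Demand: x_1*(p_1,p_2,m) = 5·m/(5·p_1 + 5·p_2), x_2* = 5·m/(5·p_1 + 5·p_2).
Here 5·2.6 + 5·5.8 = 42, giving x_1* = 27.9762 and x_2* = 27.9762.

x_1* = 27.9762, x_2* = 27.9762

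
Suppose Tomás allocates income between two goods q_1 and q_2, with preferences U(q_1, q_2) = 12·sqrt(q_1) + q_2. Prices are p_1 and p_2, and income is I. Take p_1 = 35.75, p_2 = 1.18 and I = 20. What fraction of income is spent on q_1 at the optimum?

share on q_1 = 0.0701

Set MRS = p_1/p_2: 6·q_1^(−1/2) = p_1/p_2.
Solve: √q_1 = 6·p_2/p_1, so q_1*(p_1,p_2) = (6·p_2/p_1)², and q_2* = (I − p_1·q_1*)/p_2.
Plugging in: q_1* = (6·1.18/35.75)² = 0.0392, q_2* = 15.7609.
Expenditure on q_1: 35.75·0.0392 = 1.4021; share = 0.0701.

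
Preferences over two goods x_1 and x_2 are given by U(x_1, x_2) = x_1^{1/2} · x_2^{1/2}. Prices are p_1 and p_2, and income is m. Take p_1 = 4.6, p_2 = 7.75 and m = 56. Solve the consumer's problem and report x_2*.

x_2* = 3.6129

Tangency: MRS = x_2/x_1 = p_1/p_2.
So 0.5·p_2·x_2 = 0.5·p_1·x_1; combined with the budget, a share 0.5 of income goes to x_1.
Demand: x_1*(p_1,p_2,m) = 0.5·m/p_1 and x_2* = 0.5·m/p_2.
At p_1=4.6, p_2=7.75, m=56: x_2* = 0.5·56/7.75 = 3.6129.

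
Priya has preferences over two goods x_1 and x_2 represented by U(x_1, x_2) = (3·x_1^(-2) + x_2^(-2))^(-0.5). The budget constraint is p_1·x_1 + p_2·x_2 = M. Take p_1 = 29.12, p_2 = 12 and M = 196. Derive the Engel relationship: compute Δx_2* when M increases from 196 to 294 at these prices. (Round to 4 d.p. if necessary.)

Δx_2* = 2.2657

MU_x_1 ∝ 3·x_1^(-3), MU_x_2 ∝ x_2^(-3), so MRS = 3·(x_2/x_1)^(3) = p_1/p_2.
Hence x_2/x_1 = ((1/3)·p_1/p_2)^(1/(3)), i.e. raised to the 1/3 power.
With the ratio pinned down, the budget gives x_1* = M/(p_1 + p_2·(x_2/x_1)) and x_2* = (x_2/x_1)·x_1*.
Numerically x_2/x_1 = 0.931743, so x_1* = 196/(29.12 + 12·0.931743) = 4.8634 and x_2* = 0.931743·4.8634 = 4.5315.
At M' = 294: x_2* = 6.7972. Change: 6.7972 − 4.5315 = 2.2657.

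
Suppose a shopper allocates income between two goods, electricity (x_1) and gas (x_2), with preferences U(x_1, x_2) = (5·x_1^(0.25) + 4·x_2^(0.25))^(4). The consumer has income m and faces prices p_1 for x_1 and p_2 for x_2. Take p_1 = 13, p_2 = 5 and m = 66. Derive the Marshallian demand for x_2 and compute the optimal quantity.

x_2* = 6.6692

Numerically x_2/x_1 = 2.655122, so x_1* = 66/(13 + 5·2.655122) = 2.5118 and x_2* = 2.655122·2.5118 = 6.6692.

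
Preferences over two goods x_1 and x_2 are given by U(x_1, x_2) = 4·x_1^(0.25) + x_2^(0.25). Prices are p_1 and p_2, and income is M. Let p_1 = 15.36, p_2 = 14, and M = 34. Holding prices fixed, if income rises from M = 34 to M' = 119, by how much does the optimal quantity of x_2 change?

Δx_2* = 0.8484

MU_x_1 ∝ 4·x_1^(-0.75), MU_x_2 ∝ x_2^(-0.75), so MRS = 4·(x_2/x_1)^(0.75) = p_1/p_2.
Solve for the ratio: x_2/x_1 = [(1/4)·p_1/p_2]^(4/3).
With the ratio pinned down, the budget gives x_1* = M/(p_1 + p_2·(x_2/x_1)) and x_2* = (x_2/x_1)·x_1*.
Numerically x_2/x_1 = 0.178212, so x_1* = 34/(15.36 + 14·0.178212) = 1.9042 and x_2* = 0.178212·1.9042 = 0.3394.
At M' = 119: x_2* = 1.1878. Change: 1.1878 − 0.3394 = 0.8484.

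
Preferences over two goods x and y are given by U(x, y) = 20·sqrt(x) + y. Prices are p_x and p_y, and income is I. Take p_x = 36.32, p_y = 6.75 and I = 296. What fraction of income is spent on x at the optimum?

MU_x = 10/√x, MU_y = 1. Tangency: 10/√x = p_x/p_y.
Solve: √x = 10·p_y/p_x, so x*(p_x,p_y) = (10·p_y/p_x)², and y* = (I − p_x·x*)/p_y.
Plugging in: x* = (10·6.75/36.32)² = 3.4539, y* = 25.2671.
Expenditure on x: 36.32·3.4539 = 125.4474; share = 0.4238.

share on x = 0.4238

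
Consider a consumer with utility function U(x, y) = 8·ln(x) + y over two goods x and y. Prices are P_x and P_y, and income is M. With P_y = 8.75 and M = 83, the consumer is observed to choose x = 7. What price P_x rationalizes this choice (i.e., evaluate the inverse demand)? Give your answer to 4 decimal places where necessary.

Set MRS = P_x/P_y: (8/x)/1 = P_x/P_y.
So x*(P_x,P_y) = 8·P_y/P_x, independent of income; and y* = (M − 8·P_y)/P_y.
Set x* = 7 in the demand function and solve for P_x: P_x = 10.

P_x = 10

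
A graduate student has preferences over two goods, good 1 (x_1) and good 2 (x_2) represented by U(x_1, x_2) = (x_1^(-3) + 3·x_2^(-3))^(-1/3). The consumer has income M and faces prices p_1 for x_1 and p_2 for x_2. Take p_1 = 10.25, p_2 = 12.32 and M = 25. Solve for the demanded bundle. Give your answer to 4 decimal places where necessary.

From the CES first-order condition, (1/3)·(x_2/x_1)^(4) = p_1/p_2.
Solve for the ratio: x_2/x_1 = [3·p_1/p_2]^(0.25).
Substitute x_2 = (x_2/x_1)·x_1 into the budget: x_1* = M/(p_1 + p_2·(x_2/x_1)).
Numerically x_2/x_1 = 1.256923, so x_1* = 25/(10.25 + 12.32·1.256923) = 0.9714 and x_2* = 1.256923·0.9714 = 1.221.

x_1* = 0.9714, x_2* = 1.221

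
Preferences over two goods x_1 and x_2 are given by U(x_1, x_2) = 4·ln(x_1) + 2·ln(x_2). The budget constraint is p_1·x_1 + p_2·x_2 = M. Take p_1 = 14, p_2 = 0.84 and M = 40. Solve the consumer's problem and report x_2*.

x_2* = 15.873

At p_1=14, p_2=0.84, M=40: x_2* = 1/3·40/0.84 = 15.873.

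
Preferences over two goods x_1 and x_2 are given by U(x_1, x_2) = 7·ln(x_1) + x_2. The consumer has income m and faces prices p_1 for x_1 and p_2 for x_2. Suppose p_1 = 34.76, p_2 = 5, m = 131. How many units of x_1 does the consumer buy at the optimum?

x_1* = 1.0069

Set MRS = p_1/p_2: (7/x_1)/1 = p_1/p_2.
So x_1*(p_1,p_2) = 7·p_2/p_1, independent of income; and x_2* = (m − 7·p_2)/p_2.
At the given prices: x_1* = 7·5/34.76 = 1.0069.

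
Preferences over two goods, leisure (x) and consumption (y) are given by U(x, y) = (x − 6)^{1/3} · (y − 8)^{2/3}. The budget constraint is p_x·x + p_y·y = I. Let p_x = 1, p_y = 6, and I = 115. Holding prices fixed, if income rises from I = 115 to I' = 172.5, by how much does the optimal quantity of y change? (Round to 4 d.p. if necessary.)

Substituting into the budget: x* = 6 + 1/3·(I − 6·p_x − 8·p_y)/p_x, and y* = 8 + 2/3·(…)/p_y.
Discretionary income = 115 − 6·1 − 8·6 = 61; y* = 8 + 2/3·61/6 = 14.7778.
At I' = 172.5: y* = 21.1667. Change: 21.1667 − 14.7778 = 6.3889.

Δy* = 6.3889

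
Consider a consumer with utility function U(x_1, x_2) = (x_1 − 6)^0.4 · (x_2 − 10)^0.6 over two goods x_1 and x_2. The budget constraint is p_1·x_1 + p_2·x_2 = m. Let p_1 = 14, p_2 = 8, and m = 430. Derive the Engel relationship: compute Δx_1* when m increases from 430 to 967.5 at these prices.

Δx_1* = 15.3571

Let x_1' = x_1−6, x_2' = x_2−10. MRS = (2/3)·x_2'/x_1' = p_1/p_2.
Substituting into the budget: x_1* = 6 + 0.4·(m − 6·p_1 − 10·p_2)/p_1, and x_2* = 10 + 0.6·(…)/p_2.
Discretionary income = 430 − 6·14 − 10·8 = 266; x_1* = 6 + 0.4·266/14 = 13.6.
At m' = 967.5: x_1* = 28.9571. Change: 28.9571 − 13.6 = 15.3571.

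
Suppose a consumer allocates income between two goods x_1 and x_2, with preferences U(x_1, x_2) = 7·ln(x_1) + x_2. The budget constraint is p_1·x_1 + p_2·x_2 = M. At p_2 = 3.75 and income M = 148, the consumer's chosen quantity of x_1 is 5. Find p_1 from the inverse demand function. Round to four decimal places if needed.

p_1 = 5.25

MU_x_1 = 7/x_1, MU_x_2 = 1. Tangency: 7/x_1 = p_1/p_2.
So x_1*(p_1,p_2) = 7·p_2/p_1, independent of income; and x_2* = (M − 7·p_2)/p_2.
Set x_1* = 5 in the demand function and solve for p_1: p_1 = 5.25.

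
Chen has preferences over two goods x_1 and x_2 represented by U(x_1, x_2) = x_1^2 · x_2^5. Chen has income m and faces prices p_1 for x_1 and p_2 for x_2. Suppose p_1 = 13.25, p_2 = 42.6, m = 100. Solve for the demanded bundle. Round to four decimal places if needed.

x_1* = 2.1563, x_2* = 1.6767

The MRS is (2/5)·x_2/x_1. Set MRS = p_1/p_2.
Rearranging, p_2·x_2 = (5/2)·p_1·x_1. Substituting into the budget gives p_1·x_1·(1 + (5/2)) = m.
Demand: x_1*(p_1,p_2,m) = 2/7·m/p_1 and x_2* = 5/7·m/p_2.
At p_1=13.25, p_2=42.6, m=100: x_1* = 2/7·100/13.25 = 2.1563, x_2* = 1.6767.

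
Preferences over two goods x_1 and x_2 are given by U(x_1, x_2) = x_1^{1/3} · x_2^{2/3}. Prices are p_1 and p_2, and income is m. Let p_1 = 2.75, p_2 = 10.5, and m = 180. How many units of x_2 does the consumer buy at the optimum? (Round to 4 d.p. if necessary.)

Tangency: MRS = (1/2)·x_2/x_1 = p_1/p_2.
Rearranging, p_2·x_2 = 2·p_1·x_1. Substituting into the budget gives p_1·x_1·(1 + 2) = m.
Demand: x_1*(p_1,p_2,m) = 1/3·m/p_1 and x_2* = 2/3·m/p_2.
At p_1=2.75, p_2=10.5, m=180: x_2* = 2/3·180/10.5 = 11.4286.

x_2* = 11.4286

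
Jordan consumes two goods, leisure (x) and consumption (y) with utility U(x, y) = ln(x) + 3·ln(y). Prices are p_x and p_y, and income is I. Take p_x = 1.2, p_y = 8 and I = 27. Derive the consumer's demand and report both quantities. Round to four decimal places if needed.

x* = 5.625, y* = 2.5312

Tangency: MRS = (1/3)·y/x = p_x/p_y.
Rearranging, p_y·y = 3·p_x·x. Substituting into the budget gives p_x·x·(1 + 3) = I.
Demand: x*(p_x,p_y,I) = 0.25·I/p_x and y* = 0.75·I/p_y.
At p_x=1.2, p_y=8, I=27: x* = 0.25·27/1.2 = 5.625, y* = 2.5312.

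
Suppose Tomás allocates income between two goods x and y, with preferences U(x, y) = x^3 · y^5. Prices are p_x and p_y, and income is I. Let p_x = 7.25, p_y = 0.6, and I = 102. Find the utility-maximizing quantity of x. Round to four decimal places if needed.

MU_x/MU_y = (3·y)/(5·x); tangency sets this equal to p_x/p_y.
So 3·p_y·y = 5·p_x·x; combined with the budget, a share 0.375 of income goes to x.
Demand: x*(p_x,p_y,I) = 0.375·I/p_x and y* = 0.625·I/p_y.
At p_x=7.25, p_y=0.6, I=102: x* = 0.375·102/7.25 = 5.2759.

x* = 5.2759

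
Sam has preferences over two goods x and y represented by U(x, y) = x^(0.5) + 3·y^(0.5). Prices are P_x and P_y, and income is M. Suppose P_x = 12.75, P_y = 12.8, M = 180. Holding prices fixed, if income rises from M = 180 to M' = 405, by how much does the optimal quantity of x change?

MRS = MU_x/MU_y = (1/3)·(y/x)^(0.5). Set equal to P_x/P_y.
Hence y/x = (3·P_x/P_y)^(1/(0.5)), i.e. raised to the 2 power.
Substitute y = (y/x)·x into the budget: x* = M/(P_x + P_y·(y/x)).
Numerically y/x = 8.929825, so x* = 180/(12.75 + 12.8·8.929825) = 1.4167.
At M' = 405: x* = 3.1877. Change: 3.1877 − 1.4167 = 1.7709.

Δx* = 1.7709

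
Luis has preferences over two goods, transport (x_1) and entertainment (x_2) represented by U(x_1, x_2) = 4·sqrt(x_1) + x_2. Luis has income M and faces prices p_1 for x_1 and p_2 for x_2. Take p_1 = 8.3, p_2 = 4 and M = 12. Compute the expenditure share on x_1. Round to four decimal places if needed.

Utility is quasi-linear in x_2; the FOC for x_1 is 2/√x_1 = p_1/p_2.
Solve: √x_1 = 2·p_2/p_1, so x_1*(p_1,p_2) = (2·p_2/p_1)², and x_2* = (M − p_1·x_1*)/p_2.
Plugging in: x_1* = (2·4/8.3)² = 0.929, x_2* = 1.0723.
Expenditure on x_1: 8.3·0.929 = 7.7108; share = 0.6426.

share on x_1 = 0.6426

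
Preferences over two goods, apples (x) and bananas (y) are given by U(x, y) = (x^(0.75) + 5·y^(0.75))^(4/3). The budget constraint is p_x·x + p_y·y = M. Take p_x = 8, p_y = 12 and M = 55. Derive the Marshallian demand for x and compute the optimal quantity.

With the ratio pinned down, the budget gives x* = M/(p_x + p_y·(y/x)) and y* = (y/x)·x*.
Numerically y/x = 123.45679, so x* = 55/(8 + 12·123.45679) = 0.0369.

x* = 0.0369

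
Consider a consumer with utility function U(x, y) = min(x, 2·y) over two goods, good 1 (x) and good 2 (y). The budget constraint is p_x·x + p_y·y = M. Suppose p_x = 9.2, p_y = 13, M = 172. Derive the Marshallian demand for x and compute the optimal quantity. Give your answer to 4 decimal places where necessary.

Demand: x*(p_x,p_y,M) = 2·M/(2·p_x + p_y), y* = M/(2·p_x + p_y).
Here 2·9.2 + 13 = 31.4, giving x* = 10.9554.

x* = 10.9554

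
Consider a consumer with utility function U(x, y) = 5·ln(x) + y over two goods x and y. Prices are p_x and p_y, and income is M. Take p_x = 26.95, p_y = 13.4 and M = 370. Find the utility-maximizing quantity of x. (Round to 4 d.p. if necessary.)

Set MRS = p_x/p_y: (5/x)/1 = p_x/p_y.
So x*(p_x,p_y) = 5·p_y/p_x, independent of income; and y* = (M − 5·p_y)/p_y.
At the given prices: x* = 5·13.4/26.95 = 2.4861.

x* = 2.4861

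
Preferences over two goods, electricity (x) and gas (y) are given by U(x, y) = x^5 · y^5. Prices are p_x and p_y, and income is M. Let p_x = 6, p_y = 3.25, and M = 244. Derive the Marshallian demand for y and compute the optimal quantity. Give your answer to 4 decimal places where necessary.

The MRS is y/x. Set MRS = p_x/p_y.
So 5·p_y·y = 5·p_x·x; combined with the budget, a share 0.5 of income goes to x.
Demand: x*(p_x,p_y,M) = 0.5·M/p_x and y* = 0.5·M/p_y.
At p_x=6, p_y=3.25, M=244: y* = 0.5·244/3.25 = 37.5385.

y* = 37.5385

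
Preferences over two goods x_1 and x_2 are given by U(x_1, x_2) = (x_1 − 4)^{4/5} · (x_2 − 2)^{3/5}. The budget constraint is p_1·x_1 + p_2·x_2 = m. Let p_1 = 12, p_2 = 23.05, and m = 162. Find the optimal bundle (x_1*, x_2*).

MRS = (4/3)·(x_2−2)/(x_1−4). Tangency with p_1/p_2 gives x_2−2 = (3/4)·(p_1/p_2)·(x_1−4).
Substituting into the budget: x_1* = 4 + 4/7·(m − 4·p_1 − 2·p_2)/p_1, and x_2* = 2 + 3/7·(…)/p_2.
Discretionary income = 162 − 4·12 − 2·23.05 = 67.9; x_1* = 4 + 4/7·67.9/12 = 7.2333; x_2* = 2 + 3/7·67.9/23.05 = 3.2625.

x_1* = 7.2333, x_2* = 3.2625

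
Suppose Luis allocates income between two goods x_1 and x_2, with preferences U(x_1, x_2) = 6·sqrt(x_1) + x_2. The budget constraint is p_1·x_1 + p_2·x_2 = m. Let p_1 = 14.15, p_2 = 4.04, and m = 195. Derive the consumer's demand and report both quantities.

x_1* = 0.7337, x_2* = 45.6977

Thus x_1* = (3·p_2/p_1)² — independent of m — with the rest of income spent on x_2.
Plugging in: x_1* = (3·4.04/14.15)² = 0.7337, x_2* = 45.6977.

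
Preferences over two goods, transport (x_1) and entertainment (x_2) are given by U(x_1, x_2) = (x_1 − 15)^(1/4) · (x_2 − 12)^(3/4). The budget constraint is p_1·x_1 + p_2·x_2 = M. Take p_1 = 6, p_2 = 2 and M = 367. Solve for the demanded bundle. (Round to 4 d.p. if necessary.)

After buying the subsistence bundle (15, 12), a share 0.25 of the remaining income goes to x_1: x_1* = 15 + 0.25·(M − 15p_1 − 12p_2)/p_1.
Discretionary income = 367 − 15·6 − 12·2 = 253; x_1* = 15 + 0.25·253/6 = 25.5417; x_2* = 12 + 0.75·253/2 = 106.875.

x_1* = 25.5417, x_2* = 106.875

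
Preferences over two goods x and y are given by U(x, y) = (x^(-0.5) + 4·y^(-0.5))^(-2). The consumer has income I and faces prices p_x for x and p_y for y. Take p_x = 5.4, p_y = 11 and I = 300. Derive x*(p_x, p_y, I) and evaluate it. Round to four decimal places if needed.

x* = 13.2456

MRS = MU_x/MU_y = (1/4)·(y/x)^(1.5). Set equal to p_x/p_y.
Hence y/x = (4·p_x/p_y)^(1/(1.5)), i.e. raised to the 2/3 power.
With the ratio pinned down, the budget gives x* = I/(p_x + p_y·(y/x)) and y* = (y/x)·x*.
Numerically y/x = 1.568101, so x* = 300/(5.4 + 11·1.568101) = 13.2456.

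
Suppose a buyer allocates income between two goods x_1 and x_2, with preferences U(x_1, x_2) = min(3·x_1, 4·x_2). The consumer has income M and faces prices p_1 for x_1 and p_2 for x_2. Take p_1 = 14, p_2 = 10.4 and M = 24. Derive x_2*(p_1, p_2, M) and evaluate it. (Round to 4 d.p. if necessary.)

With perfect complements, no substitution: consume in ratio x_1:x_2 = 4:3.
Budget: p_1·x_1 + p_2·(3/4)·x_1 = M, so (4·p_1 + 3·p_2)·x_1 = 4·M.
Demand: x_1*(p_1,p_2,M) = 4·M/(4·p_1 + 3·p_2), x_2* = 3·M/(4·p_1 + 3·p_2).
Here 4·14 + 3·10.4 = 87.2, giving x_2* = 0.8257.

x_2* = 0.8257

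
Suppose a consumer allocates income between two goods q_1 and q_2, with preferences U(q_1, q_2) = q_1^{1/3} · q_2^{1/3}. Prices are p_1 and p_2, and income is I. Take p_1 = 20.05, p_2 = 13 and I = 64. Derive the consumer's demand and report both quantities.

The MRS is q_2/q_1. Set MRS = p_1/p_2.
So 1/3·p_2·q_2 = 1/3·p_1·q_1; combined with the budget, a share 0.5 of income goes to q_1.
Demand: q_1*(p_1,p_2,I) = 0.5·I/p_1 and q_2* = 0.5·I/p_2.
At p_1=20.05, p_2=13, I=64: q_1* = 0.5·64/20.05 = 1.596, q_2* = 2.4615.

q_1* = 1.596, q_2* = 2.4615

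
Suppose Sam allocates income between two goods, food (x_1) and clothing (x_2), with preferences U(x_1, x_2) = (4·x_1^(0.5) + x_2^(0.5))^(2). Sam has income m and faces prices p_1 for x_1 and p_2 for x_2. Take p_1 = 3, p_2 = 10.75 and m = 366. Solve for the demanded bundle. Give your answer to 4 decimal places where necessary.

x_1* = 119.9086, x_2* = 0.5837

With the ratio pinned down, the budget gives x_1* = m/(p_1 + p_2·(x_2/x_1)) and x_2* = (x_2/x_1)·x_1*.
Numerically x_2/x_1 = 0.004867, so x_1* = 366/(3 + 10.75·0.004867) = 119.9086 and x_2* = 0.004867·119.9086 = 0.5837.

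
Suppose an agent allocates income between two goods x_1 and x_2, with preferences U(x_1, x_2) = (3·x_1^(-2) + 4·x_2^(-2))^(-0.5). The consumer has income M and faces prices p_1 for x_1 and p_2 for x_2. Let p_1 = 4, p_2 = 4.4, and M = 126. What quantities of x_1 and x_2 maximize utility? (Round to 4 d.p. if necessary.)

From the CES first-order condition, (3/4)·(x_2/x_1)^(3) = p_1/p_2.
Solve for the ratio: x_2/x_1 = [(4/3)·p_1/p_2]^(1/3).
Substitute x_2 = (x_2/x_1)·x_1 into the budget: x_1* = M/(p_1 + p_2·(x_2/x_1)).
Numerically x_2/x_1 = 1.066225, so x_1* = 126/(4 + 4.4·1.066225) = 14.4971 and x_2* = 1.066225·14.4971 = 15.4572.

x_1* = 14.4971, x_2* = 15.4572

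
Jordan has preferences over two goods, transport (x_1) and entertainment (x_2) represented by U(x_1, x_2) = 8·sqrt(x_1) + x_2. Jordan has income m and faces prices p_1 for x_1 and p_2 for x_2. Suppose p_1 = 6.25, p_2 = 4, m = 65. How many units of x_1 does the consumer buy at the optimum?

x_1* = 6.5536

Utility is quasi-linear in x_2; the FOC for x_1 is 4/√x_1 = p_1/p_2.
Thus x_1* = (4·p_2/p_1)² — independent of m — with the rest of income spent on x_2.
Plugging in: x_1* = (4·4/6.25)² = 6.5536.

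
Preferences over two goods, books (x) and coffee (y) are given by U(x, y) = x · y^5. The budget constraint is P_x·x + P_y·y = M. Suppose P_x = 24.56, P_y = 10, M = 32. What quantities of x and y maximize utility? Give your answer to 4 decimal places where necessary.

Demand: x*(P_x,P_y,M) = 1/6·M/P_x and y* = 5/6·M/P_y.
At P_x=24.56, P_y=10, M=32: x* = 1/6·32/24.56 = 0.2172, y* = 2.6667.

x* = 0.2172, y* = 2.6667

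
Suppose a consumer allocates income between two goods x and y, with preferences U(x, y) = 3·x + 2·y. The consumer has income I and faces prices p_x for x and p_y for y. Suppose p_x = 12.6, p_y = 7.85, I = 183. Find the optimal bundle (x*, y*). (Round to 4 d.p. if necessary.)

Numerically: x* = 0, y* = 23.3121.

x* = 0, y* = 23.3121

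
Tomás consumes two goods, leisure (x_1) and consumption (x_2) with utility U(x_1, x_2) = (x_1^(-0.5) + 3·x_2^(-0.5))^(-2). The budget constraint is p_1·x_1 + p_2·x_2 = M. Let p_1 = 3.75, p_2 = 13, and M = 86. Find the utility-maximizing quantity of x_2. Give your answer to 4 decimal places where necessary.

MRS = MU_x_1/MU_x_2 = (1/3)·(x_2/x_1)^(1.5). Set equal to p_1/p_2.
Hence x_2/x_1 = (3·p_1/p_2)^(1/(1.5)), i.e. raised to the 2/3 power.
Substitute x_2 = (x_2/x_1)·x_1 into the budget: x_1* = M/(p_1 + p_2·(x_2/x_1)).
Numerically x_2/x_1 = 0.908112, so x_1* = 86/(3.75 + 13·0.908112) = 5.5286 and x_2* = 0.908112·5.5286 = 5.0206.

x_2* = 5.0206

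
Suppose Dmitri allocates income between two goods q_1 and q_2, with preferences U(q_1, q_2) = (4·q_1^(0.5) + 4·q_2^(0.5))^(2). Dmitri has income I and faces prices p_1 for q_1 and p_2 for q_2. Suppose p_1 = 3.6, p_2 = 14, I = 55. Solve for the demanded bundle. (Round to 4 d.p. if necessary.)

From the CES first-order condition, (q_2/q_1)^(0.5) = p_1/p_2.
Hence q_2/q_1 = (p_1/p_2)^(1/(0.5)), i.e. raised to the 2 power.
Substitute q_2 = (q_2/q_1)·q_1 into the budget: q_1* = I/(p_1 + p_2·(q_2/q_1)).
Numerically q_2/q_1 = 0.066122, so q_1* = 55/(3.6 + 14·0.066122) = 12.1528 and q_2* = 0.066122·12.1528 = 0.8036.

q_1* = 12.1528, q_2* = 0.8036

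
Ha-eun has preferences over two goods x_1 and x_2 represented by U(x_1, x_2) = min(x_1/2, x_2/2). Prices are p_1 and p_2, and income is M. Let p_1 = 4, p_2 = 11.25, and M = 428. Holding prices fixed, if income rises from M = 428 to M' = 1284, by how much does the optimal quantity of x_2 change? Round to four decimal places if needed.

Here 2·4 + 2·11.25 = 30.5, giving x_2* = 28.0656.
At M' = 1284: x_2* = 84.1967. Change: 84.1967 − 28.0656 = 56.1311.

Δx_2* = 56.1311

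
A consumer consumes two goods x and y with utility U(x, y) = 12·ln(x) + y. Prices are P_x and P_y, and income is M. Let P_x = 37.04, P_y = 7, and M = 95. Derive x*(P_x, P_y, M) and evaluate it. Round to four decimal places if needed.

x* = 2.2678

At the given prices: x* = 12·7/37.04 = 2.2678.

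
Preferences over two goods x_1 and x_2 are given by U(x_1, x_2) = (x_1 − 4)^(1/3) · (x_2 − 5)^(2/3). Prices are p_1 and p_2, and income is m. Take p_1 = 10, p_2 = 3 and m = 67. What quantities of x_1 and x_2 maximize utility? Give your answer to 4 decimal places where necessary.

MRS = (1/2)·(x_2−5)/(x_1−4). Tangency with p_1/p_2 gives x_2−5 = 2·(p_1/p_2)·(x_1−4).
After buying the subsistence bundle (4, 5), a share 1/3 of the remaining income goes to x_1: x_1* = 4 + 1/3·(m − 4p_1 − 5p_2)/p_1.
Discretionary income = 67 − 4·10 − 5·3 = 12; x_1* = 4 + 1/3·12/10 = 4.4; x_2* = 5 + 2/3·12/3 = 7.6667.

x_1* = 4.4, x_2* = 7.6667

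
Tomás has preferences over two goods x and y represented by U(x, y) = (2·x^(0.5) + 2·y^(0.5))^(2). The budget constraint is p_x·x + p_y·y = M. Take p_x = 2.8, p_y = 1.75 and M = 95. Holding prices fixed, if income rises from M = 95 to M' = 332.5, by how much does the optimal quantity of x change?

Δx* = 32.6236

From the CES first-order condition, (y/x)^(0.5) = p_x/p_y.
Solve for the ratio: y/x = [p_x/p_y]^(2).
Substitute y = (y/x)·x into the budget: x* = M/(p_x + p_y·(y/x)).
Numerically y/x = 2.56, so x* = 95/(2.8 + 1.75·2.56) = 13.0495.
At M' = 332.5: x* = 45.6731. Change: 45.6731 − 13.0495 = 32.6236.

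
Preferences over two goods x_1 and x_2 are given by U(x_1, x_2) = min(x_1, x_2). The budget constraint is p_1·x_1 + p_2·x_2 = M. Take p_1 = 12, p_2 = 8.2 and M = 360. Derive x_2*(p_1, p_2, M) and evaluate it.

Leontief preferences: the optimum is at the kink where x_1/1 = x_2/1, i.e. x_2 = x_1.
Budget: p_1·x_1 + p_2·x_1 = M, so (p_1 + p_2)·x_1 = M.
Demand: x_1*(p_1,p_2,M) = M/(p_1 + p_2), x_2* = M/(p_1 + p_2).
Here 12 + 8.2 = 20.2, giving x_2* = 17.8218.

x_2* = 17.8218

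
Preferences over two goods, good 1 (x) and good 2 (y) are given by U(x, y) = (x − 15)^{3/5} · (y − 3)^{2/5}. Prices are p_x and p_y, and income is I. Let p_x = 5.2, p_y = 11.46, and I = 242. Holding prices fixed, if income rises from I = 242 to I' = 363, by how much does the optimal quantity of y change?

Δy* = 4.2234

Let x' = x−15, y' = y−3. MRS = (3/2)·y'/x' = p_x/p_y.
Substituting into the budget: x* = 15 + 0.6·(I − 15·p_x − 3·p_y)/p_x, and y* = 3 + 0.4·(…)/p_y.
Discretionary income = 242 − 15·5.2 − 3·11.46 = 129.62; y* = 3 + 0.4·129.62/11.46 = 7.5243.
At I' = 363: y* = 11.7476. Change: 11.7476 − 7.5243 = 4.2234.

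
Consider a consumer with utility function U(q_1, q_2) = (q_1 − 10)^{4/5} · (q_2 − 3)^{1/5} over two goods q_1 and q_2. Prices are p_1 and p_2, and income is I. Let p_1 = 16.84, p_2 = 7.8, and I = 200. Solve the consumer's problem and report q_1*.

This is Cobb-Douglas in (q_1−10, q_2−3): tangency gives 0.8·p_2·(q_2−3) = 0.2·p_1·(q_1−10).
Substituting into the budget: q_1* = 10 + 0.8·(I − 10·p_1 − 3·p_2)/p_1, and q_2* = 3 + 0.2·(…)/p_2.
Discretionary income = 200 − 10·16.84 − 3·7.8 = 8.2; q_1* = 10 + 0.8·8.2/16.84 = 10.3895.

q_1* = 10.3895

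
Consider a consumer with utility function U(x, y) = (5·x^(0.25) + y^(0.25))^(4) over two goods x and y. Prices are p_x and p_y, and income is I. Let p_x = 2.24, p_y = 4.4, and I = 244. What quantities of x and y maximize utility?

Substitute y = (y/x)·x into the budget: x* = I/(p_x + p_y·(y/x)).
Numerically y/x = 0.047545, so x* = 244/(2.24 + 4.4·0.047545) = 99.6245 and y* = 0.047545·99.6245 = 4.7366.

x* = 99.6245, y* = 4.7366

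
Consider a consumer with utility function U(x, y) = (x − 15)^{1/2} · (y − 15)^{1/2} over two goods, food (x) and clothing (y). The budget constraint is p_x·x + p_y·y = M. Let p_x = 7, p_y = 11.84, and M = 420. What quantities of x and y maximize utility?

x* = 24.8143, y* = 20.8024

MRS = (y−15)/(x−15). Tangency with p_x/p_y gives y−15 = (p_x/p_y)·(x−15).
Substituting into the budget: x* = 15 + 0.5·(M − 15·p_x − 15·p_y)/p_x, and y* = 15 + 0.5·(…)/p_y.
Discretionary income = 420 − 15·7 − 15·11.84 = 137.4; x* = 15 + 0.5·137.4/7 = 24.8143; y* = 15 + 0.5·137.4/11.84 = 20.8024.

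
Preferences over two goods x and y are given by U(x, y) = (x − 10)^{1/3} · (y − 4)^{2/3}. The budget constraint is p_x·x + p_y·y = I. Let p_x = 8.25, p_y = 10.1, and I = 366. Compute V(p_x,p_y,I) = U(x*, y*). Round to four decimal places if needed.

V = 13.6244

MRS = (1/2)·(y−4)/(x−10). Tangency with p_x/p_y gives y−4 = 2·(p_x/p_y)·(x−10).
Substituting into the budget: x* = 10 + 1/3·(I − 10·p_x − 4·p_y)/p_x, and y* = 4 + 2/3·(…)/p_y.
Discretionary income = 366 − 10·8.25 − 4·10.1 = 243.1; x* = 10 + 1/3·243.1/8.25 = 19.8222; y* = 4 + 2/3·243.1/10.1 = 20.0462.
Utility at the optimum: U(19.8222, 20.0462) = 13.6244.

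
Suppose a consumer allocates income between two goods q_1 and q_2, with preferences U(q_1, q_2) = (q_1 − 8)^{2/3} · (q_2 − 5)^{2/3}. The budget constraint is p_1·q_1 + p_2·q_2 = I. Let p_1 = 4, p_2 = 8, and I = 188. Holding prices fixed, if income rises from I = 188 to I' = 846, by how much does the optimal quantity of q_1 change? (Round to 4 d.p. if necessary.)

Δq_1* = 82.25

This is Cobb-Douglas in (q_1−8, q_2−5): tangency gives 2/3·p_2·(q_2−5) = 2/3·p_1·(q_1−8).
After buying the subsistence bundle (8, 5), a share 0.5 of the remaining income goes to q_1: q_1* = 8 + 0.5·(I − 8p_1 − 5p_2)/p_1.
Discretionary income = 188 − 8·4 − 5·8 = 116; q_1* = 8 + 0.5·116/4 = 22.5.
At I' = 846: q_1* = 104.75. Change: 104.75 − 22.5 = 82.25.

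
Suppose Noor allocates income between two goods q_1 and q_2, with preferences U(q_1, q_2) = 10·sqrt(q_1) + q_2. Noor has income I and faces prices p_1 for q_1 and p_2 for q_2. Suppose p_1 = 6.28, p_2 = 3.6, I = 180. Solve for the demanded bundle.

q_1* = 8.2153, q_2* = 35.6688

Plugging in: q_1* = (5·3.6/6.28)² = 8.2153, q_2* = 35.6688.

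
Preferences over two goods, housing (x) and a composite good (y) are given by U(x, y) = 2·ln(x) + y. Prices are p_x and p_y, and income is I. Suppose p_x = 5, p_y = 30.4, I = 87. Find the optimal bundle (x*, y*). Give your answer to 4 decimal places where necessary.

x* = 12.16, y* = 0.8618

MU_x = 2/x, MU_y = 1. Tangency: 2/x = p_x/p_y.
So x*(p_x,p_y) = 2·p_y/p_x, independent of income; and y* = (I − 2·p_y)/p_y.
At the given prices: x* = 2·30.4/5 = 12.16, and y* = 0.8618.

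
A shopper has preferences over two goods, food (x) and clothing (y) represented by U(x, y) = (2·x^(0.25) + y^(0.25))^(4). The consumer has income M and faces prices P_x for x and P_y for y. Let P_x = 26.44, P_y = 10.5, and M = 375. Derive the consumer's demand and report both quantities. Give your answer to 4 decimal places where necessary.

x* = 9.2103, y* = 12.5218

From the CES first-order condition, 2·(y/x)^(0.75) = P_x/P_y.
Solve for the ratio: y/x = [(1/2)·P_x/P_y]^(4/3).
With the ratio pinned down, the budget gives x* = M/(P_x + P_y·(y/x)) and y* = (y/x)·x*.
Numerically y/x = 1.359532, so x* = 375/(26.44 + 10.5·1.359532) = 9.2103 and y* = 1.359532·9.2103 = 12.5218.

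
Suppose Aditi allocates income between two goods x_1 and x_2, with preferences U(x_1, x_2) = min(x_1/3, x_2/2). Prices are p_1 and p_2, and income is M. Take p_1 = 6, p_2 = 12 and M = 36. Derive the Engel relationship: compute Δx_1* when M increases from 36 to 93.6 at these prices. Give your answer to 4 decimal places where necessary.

Δx_1* = 4.1143

With perfect complements, no substitution: consume in ratio x_1:x_2 = 3:2.
Budget: p_1·x_1 + p_2·(2/3)·x_1 = M, so (3·p_1 + 2·p_2)·x_1 = 3·M.
Demand: x_1*(p_1,p_2,M) = 3·M/(3·p_1 + 2·p_2), x_2* = 2·M/(3·p_1 + 2·p_2).
Here 3·6 + 2·12 = 42, giving x_1* = 2.5714.
At M' = 93.6: x_1* = 6.6857. Change: 6.6857 − 2.5714 = 4.1143.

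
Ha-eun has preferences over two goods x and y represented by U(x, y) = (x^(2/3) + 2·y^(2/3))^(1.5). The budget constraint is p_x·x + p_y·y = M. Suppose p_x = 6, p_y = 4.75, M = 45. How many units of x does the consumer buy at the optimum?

With the ratio pinned down, the budget gives x* = M/(p_x + p_y·(y/x)) and y* = (y/x)·x*.
Numerically y/x = 16.123633, so x* = 45/(6 + 4.75·16.123633) = 0.5449.

x* = 0.5449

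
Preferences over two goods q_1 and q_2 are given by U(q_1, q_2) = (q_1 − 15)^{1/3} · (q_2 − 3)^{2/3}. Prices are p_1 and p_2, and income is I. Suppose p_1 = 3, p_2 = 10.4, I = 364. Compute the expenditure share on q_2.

share on q_2 = 0.6128

MRS = (1/2)·(q_2−3)/(q_1−15). Tangency with p_1/p_2 gives q_2−3 = 2·(p_1/p_2)·(q_1−15).
After buying the subsistence bundle (15, 3), a share 1/3 of the remaining income goes to q_1: q_1* = 15 + 1/3·(I − 15p_1 − 3p_2)/p_1.
Discretionary income = 364 − 15·3 − 3·10.4 = 287.8; q_1* = 15 + 1/3·287.8/3 = 46.9778; q_2* = 3 + 2/3·287.8/10.4 = 21.4487.
Expenditure on q_2: 10.4·21.4487 = 223.0667; share = 0.6128.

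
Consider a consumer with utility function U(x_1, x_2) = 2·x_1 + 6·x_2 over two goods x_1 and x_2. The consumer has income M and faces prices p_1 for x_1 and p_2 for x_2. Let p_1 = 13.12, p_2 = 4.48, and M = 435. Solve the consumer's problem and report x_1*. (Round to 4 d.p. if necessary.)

Perfect substitutes: compare marginal utility per dollar. 2/p_1 vs 6/p_2 → 0.1524 vs 1.3393.
x_2 gives more utility per dollar, so spend all income on x_2: x_2* = M/p_2, x_1* = 0.
Numerically: x_1* = 0, x_2* = 97.0982.

x_1* = 0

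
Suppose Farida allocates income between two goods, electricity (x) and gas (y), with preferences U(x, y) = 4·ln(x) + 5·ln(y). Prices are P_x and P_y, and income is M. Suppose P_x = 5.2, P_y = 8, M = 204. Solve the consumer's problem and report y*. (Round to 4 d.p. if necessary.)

y* = 14.1667

The MRS is (4/5)·y/x. Set MRS = P_x/P_y.
Rearranging, P_y·y = (5/4)·P_x·x. Substituting into the budget gives P_x·x·(1 + (5/4)) = M.
Demand: x*(P_x,P_y,M) = 4/9·M/P_x and y* = 5/9·M/P_y.
At P_x=5.2, P_y=8, M=204: y* = 5/9·204/8 = 14.1667.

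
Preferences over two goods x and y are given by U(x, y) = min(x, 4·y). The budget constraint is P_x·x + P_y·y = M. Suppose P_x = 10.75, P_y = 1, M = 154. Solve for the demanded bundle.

x* = 14, y* = 3.5

With perfect complements, no substitution: consume in ratio x:y = 4:1.
Budget: P_x·x + P_y·(1/4)·x = M, so (4·P_x + P_y)·x = 4·M.
Demand: x*(P_x,P_y,M) = 4·M/(4·P_x + P_y), y* = M/(4·P_x + P_y).
Here 4·10.75 + 1 = 44, giving x* = 14 and y* = 3.5.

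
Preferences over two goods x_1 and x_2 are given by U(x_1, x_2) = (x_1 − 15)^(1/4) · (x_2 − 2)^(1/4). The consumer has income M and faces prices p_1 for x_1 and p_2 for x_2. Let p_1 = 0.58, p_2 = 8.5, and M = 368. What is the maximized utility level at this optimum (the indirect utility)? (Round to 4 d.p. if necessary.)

MRS = (x_2−2)/(x_1−15). Tangency with p_1/p_2 gives x_2−2 = (p_1/p_2)·(x_1−15).
Substituting into the budget: x_1* = 15 + 0.5·(M − 15·p_1 − 2·p_2)/p_1, and x_2* = 2 + 0.5·(…)/p_2.
Discretionary income = 368 − 15·0.58 − 2·8.5 = 342.3; x_1* = 15 + 0.5·342.3/0.58 = 310.0862; x_2* = 2 + 0.5·342.3/8.5 = 22.1353.
Utility at the optimum: U(310.0862, 22.1353) = 8.7796.

V = 8.7796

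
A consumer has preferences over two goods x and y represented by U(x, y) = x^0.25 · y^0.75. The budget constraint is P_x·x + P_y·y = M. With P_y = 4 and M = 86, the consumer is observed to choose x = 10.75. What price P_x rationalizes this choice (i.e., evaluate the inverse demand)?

P_x = 2

Tangency: MRS = (1/3)·y/x = P_x/P_y.
So 0.25·P_y·y = 0.75·P_x·x; combined with the budget, a share 0.25 of income goes to x.
Demand: x*(P_x,P_y,M) = 0.25·M/P_x and y* = 0.75·M/P_y.
Set x* = 10.75 in the demand function and solve for P_x: P_x = 2.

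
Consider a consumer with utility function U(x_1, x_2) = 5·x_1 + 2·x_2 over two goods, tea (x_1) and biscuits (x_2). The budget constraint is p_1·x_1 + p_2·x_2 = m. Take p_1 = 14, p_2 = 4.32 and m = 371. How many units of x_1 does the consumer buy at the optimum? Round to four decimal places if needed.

x_1* = 0

Linear utility — the consumer picks whichever good has higher MU/price: 5/14 = 0.3571 vs 2/4.32 = 0.463.
x_2 gives more utility per dollar, so spend all income on x_2: x_2* = m/p_2, x_1* = 0.
Numerically: x_1* = 0, x_2* = 85.8796.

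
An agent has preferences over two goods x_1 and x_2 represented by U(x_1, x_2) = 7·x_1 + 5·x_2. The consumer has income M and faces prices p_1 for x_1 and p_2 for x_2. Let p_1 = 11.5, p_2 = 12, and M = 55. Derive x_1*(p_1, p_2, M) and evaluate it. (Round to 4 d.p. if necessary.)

x_1 gives more utility per dollar, so spend all income on x_1: x_1* = M/p_1, x_2* = 0.
Numerically: x_1* = 4.7826, x_2* = 0.

x_1* = 4.7826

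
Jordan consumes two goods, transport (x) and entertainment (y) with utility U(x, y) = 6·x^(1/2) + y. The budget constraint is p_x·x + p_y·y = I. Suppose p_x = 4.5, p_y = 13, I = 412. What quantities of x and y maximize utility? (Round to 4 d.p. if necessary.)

x* = 75.1111, y* = 5.6923

Set MRS = p_x/p_y: 3·x^(−1/2) = p_x/p_y.
Thus x* = (3·p_y/p_x)² — independent of I — with the rest of income spent on y.
Plugging in: x* = (3·13/4.5)² = 75.1111, y* = 5.6923.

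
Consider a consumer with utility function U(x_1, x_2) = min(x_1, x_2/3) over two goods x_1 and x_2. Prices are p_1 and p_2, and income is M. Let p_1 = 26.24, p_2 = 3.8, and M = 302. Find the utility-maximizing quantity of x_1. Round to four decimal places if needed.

x_1* = 8.0234

With perfect complements, no substitution: consume in ratio x_1:x_2 = 1:3.
Budget: p_1·x_1 + p_2·3·x_1 = M, so (p_1 + 3·p_2)·x_1 = M.
Demand: x_1*(p_1,p_2,M) = M/(p_1 + 3·p_2), x_2* = 3·M/(p_1 + 3·p_2).
Here 26.24 + 3·3.8 = 37.64, giving x_1* = 8.0234.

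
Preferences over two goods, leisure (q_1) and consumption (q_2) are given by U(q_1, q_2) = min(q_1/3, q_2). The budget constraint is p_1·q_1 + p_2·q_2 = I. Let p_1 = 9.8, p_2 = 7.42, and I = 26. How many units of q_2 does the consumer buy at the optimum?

q_2* = 0.7061

Leontief preferences: the optimum is at the kink where q_1/3 = q_2/1, i.e. q_2 = (1/3)·q_1.
Budget: p_1·q_1 + p_2·(1/3)·q_1 = I, so (3·p_1 + p_2)·q_1 = 3·I.
Demand: q_1*(p_1,p_2,I) = 3·I/(3·p_1 + p_2), q_2* = I/(3·p_1 + p_2).
Here 3·9.8 + 7.42 = 36.82, giving q_2* = 0.7061.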